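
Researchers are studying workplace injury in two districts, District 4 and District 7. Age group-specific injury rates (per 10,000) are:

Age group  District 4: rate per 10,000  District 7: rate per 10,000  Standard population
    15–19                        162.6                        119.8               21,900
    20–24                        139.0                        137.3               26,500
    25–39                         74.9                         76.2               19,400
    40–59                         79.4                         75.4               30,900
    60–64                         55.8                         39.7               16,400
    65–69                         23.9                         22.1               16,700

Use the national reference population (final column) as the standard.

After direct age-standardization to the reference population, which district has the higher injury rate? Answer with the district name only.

Standard total = 131,800; weights = 0.1662, 0.2011, 0.1472, 0.2344, 0.1244, 0.1267.
District 4: 0.1662×162.6 + 0.2011×139.0 + 0.1472×74.9 + 0.2344×79.4 + 0.1244×55.8 + 0.1267×23.9 = 94.5767 per 10,000.
District 7: 0.1662×119.8 + 0.2011×137.3 + 0.1472×76.2 + 0.2344×75.4 + 0.1244×39.7 + 0.1267×22.1 = 84.1454 per 10,000.

District 4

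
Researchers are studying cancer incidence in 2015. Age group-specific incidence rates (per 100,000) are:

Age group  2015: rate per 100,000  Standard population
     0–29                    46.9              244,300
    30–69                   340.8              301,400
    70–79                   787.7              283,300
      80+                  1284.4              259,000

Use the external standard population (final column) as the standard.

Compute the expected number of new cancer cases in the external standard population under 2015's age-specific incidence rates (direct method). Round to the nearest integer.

6700

Expected new cancer cases = Σ (standard pop × age-specific rate ÷ 100,000)
= 244,300×46.9/100,000 + 301,400×340.8/100,000 + 283,300×787.7/100,000 + 259,000×1284.4/100,000
= 114.58 + 1027.17 + 2231.55 + 3326.60 = 6699.90.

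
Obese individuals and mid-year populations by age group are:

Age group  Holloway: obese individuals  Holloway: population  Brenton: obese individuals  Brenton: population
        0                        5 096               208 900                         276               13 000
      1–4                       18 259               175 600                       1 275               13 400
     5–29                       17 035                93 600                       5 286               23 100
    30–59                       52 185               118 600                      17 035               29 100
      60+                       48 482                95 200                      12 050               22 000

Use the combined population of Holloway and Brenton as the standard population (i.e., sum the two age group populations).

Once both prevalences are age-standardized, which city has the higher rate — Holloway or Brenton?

Brenton

Age-specific rates per 1 000 for Holloway: 24.394, 103.981, 181.998, 440.008, 509.265.
For Brenton: 21.231, 95.149, 228.831, 585.395, 547.727.
Combined standard total = 792 500; weights = 0.2800, 0.2385, 0.1473, 0.1864, 0.1479.
Holloway: 0.2800×24.394 + 0.2385×103.981 + 0.1473×181.998 + 0.1864×440.008 + 0.1479×509.265 = 215.7472 per 1 000.
Brenton: 0.2800×21.231 + 0.2385×95.149 + 0.1473×228.831 + 0.1864×585.395 + 0.1479×547.727 = 252.4359 per 1 000.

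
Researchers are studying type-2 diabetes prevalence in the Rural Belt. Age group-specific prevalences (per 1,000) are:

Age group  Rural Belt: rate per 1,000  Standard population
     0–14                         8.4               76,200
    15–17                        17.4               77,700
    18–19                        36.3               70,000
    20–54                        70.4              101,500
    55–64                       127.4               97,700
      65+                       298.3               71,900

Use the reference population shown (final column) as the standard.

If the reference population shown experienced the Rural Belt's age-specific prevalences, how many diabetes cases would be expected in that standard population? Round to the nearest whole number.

45573

Expected diabetes cases = Σ (standard pop × age-specific rate ÷ 1,000)
= 76,200×8.4/1,000 + 77,700×17.4/1,000 + 70,000×36.3/1,000 + 101,500×70.4/1,000 + 97,700×127.4/1,000 + 71,900×298.3/1,000
= 640.08 + 1351.98 + 2541.00 + 7145.60 + 12446.98 + 21447.77 = 45573.41.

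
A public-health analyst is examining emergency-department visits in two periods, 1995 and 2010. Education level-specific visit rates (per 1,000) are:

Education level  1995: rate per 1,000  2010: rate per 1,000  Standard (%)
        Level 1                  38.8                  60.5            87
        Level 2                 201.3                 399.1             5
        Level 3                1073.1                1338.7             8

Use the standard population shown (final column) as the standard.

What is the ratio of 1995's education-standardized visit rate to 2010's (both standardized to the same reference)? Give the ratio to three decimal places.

Standard weights: 0.87, 0.05, 0.08.
1995: 0.8700×38.8 + 0.0500×201.3 + 0.0800×1073.1 = 129.6690 per 1,000.
2010: 0.8700×60.5 + 0.0500×399.1 + 0.0800×1338.7 = 179.6860 per 1,000.
Ratio = 129.6690 ÷ 179.6860 = 0.72164.

0.722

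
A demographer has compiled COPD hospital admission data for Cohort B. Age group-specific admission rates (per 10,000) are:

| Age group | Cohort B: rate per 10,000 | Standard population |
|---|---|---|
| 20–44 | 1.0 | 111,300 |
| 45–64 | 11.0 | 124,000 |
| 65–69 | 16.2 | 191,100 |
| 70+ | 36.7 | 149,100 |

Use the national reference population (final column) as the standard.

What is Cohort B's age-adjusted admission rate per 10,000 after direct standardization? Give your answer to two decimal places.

17.45

Standard total = 575,500; weights = 0.1934, 0.2155, 0.3321, 0.2591.
Standardized rate: 0.1934×1.0 + 0.2155×11.0 + 0.3321×16.2 + 0.2591×36.7 = 17.4511 per 10,000.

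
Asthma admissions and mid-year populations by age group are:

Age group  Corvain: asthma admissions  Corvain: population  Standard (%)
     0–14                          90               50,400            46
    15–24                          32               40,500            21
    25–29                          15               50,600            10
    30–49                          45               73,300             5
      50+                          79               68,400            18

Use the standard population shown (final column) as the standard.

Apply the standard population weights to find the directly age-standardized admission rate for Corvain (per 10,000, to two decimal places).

Age-specific rates per 10,000 for Corvain: 17.86, 7.90, 2.96, 6.14, 11.55.
Standard weights: 0.46, 0.21, 0.10, 0.05, 0.18.
Standardized rate: 0.4600×17.86 + 0.2100×7.90 + 0.1000×2.96 + 0.0500×6.14 + 0.1800×11.55 = 12.5559 per 10,000.

12.56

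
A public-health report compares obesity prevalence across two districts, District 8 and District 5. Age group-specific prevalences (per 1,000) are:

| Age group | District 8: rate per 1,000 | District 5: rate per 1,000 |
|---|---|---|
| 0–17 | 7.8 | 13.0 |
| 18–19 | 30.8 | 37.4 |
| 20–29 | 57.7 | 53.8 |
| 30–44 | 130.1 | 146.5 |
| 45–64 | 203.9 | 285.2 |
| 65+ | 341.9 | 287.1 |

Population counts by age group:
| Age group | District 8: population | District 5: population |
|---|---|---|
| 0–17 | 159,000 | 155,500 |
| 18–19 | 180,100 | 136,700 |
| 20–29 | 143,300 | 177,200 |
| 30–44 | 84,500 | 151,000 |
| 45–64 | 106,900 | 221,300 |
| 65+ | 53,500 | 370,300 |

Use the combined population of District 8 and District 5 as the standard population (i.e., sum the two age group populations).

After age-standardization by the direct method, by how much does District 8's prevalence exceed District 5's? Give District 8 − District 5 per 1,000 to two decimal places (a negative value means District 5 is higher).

-5.05

Combined standard total = 1,939,300; weights = 0.1622, 0.1634, 0.1653, 0.1214, 0.1692, 0.2185.
District 8: 0.1622×7.8 + 0.1634×30.8 + 0.1653×57.7 + 0.1214×130.1 + 0.1692×203.9 + 0.2185×341.9 = 140.8545 per 1,000.
District 5: 0.1622×13.0 + 0.1634×37.4 + 0.1653×53.8 + 0.1214×146.5 + 0.1692×285.2 + 0.2185×287.1 = 145.9063 per 1,000.
Difference = 140.8545 − 145.9063 = -5.0518.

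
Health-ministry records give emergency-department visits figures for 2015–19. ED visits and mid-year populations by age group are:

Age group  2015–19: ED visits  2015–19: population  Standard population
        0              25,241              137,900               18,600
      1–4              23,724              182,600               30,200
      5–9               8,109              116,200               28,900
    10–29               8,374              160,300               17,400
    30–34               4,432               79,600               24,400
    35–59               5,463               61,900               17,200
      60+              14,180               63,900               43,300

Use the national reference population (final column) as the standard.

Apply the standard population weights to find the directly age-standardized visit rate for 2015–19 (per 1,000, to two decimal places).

Age-specific rates per 1,000 for 2015–19: 183.038, 129.923, 69.785, 52.240, 55.678, 88.255, 221.909.
Standard total = 180,000; weights = 0.1033, 0.1678, 0.1606, 0.0967, 0.1356, 0.0956, 0.2406.
Standardized rate: 0.1033×183.038 + 0.1678×129.923 + 0.1606×69.785 + 0.0967×52.240 + 0.1356×55.678 + 0.0956×88.255 + 0.2406×221.909 = 126.3287 per 1,000.

126.33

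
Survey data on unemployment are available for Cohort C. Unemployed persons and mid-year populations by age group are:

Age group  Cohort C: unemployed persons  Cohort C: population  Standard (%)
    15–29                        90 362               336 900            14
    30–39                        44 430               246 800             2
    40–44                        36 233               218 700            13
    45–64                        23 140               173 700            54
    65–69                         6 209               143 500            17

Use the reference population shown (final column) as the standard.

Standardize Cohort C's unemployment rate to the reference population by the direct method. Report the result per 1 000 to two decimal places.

141.98

Age-specific rates per 1 000 for Cohort C: 268.216, 180.024, 165.674, 133.218, 43.268.
Standard weights: 0.14, 0.02, 0.13, 0.54, 0.17.
Standardized rate: 0.1400×268.216 + 0.0200×180.024 + 0.1300×165.674 + 0.5400×133.218 + 0.1700×43.268 = 141.9818 per 1 000.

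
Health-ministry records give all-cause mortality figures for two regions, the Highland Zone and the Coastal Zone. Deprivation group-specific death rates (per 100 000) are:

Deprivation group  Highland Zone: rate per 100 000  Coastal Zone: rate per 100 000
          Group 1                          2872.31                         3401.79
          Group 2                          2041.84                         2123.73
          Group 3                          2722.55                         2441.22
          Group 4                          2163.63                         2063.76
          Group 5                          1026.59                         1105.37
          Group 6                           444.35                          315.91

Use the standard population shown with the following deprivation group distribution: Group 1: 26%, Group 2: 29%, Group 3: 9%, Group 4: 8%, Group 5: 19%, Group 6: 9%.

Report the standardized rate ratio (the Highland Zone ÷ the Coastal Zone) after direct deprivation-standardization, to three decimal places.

0.938

Standard weights: 0.26, 0.29, 0.09, 0.08, 0.19, 0.09.
The Highland Zone: 0.2600×2872.31 + 0.2900×2041.84 + 0.0900×2722.55 + 0.0800×2163.63 + 0.1900×1026.59 + 0.0900×444.35 = 1992.0977 per 100 000.
The Coastal Zone: 0.2600×3401.79 + 0.2900×2123.73 + 0.0900×2441.22 + 0.0800×2063.76 + 0.1900×1105.37 + 0.0900×315.91 = 2123.6099 per 100 000.
Ratio = 1992.0977 ÷ 2123.6099 = 0.93807.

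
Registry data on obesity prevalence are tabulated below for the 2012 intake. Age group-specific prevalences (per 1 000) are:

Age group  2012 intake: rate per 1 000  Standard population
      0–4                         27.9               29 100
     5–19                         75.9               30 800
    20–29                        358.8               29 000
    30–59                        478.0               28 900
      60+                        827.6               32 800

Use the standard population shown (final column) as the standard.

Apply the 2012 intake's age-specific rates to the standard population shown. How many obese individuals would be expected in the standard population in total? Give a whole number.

Expected obese individuals = Σ (standard pop × age-specific rate ÷ 1 000)
= 29 100×27.9/1 000 + 30 800×75.9/1 000 + 29 000×358.8/1 000 + 28 900×478.0/1 000 + 32 800×827.6/1 000
= 811.89 + 2337.72 + 10405.20 + 13814.20 + 27145.28 = 54514.29.

54514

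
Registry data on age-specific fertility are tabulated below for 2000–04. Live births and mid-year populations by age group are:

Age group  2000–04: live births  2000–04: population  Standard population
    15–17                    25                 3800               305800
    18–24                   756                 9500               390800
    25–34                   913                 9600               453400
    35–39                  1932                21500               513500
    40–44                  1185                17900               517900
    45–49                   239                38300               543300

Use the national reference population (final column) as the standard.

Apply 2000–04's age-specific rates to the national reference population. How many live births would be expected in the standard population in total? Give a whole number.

160051

Age-specific rates per 1000 for 2000–04: 6.579, 79.579, 95.104, 89.860, 66.201, 6.240.
Expected live births = Σ (standard pop × age-specific rate ÷ 1000)
= 305800×6.579/1000 + 390800×79.579/1000 + 453400×95.104/1000 + 513500×89.860/1000 + 517900×66.201/1000 + 543300×6.240/1000
= 2011.84 + 31099.45 + 43120.23 + 46143.35 + 34285.56 + 3390.31 = 160050.74.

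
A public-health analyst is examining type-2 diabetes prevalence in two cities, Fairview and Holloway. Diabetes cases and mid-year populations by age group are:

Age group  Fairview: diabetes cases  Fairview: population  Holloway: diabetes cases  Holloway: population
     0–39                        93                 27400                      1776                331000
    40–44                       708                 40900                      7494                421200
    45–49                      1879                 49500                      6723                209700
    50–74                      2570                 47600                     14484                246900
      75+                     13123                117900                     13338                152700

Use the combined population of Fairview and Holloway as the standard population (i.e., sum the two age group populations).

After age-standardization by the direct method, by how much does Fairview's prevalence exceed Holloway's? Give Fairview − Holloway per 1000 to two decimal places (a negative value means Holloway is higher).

3.47

Age-specific rates per 1000 for Fairview: 3.394, 17.311, 37.960, 53.992, 111.306.
For Holloway: 5.366, 17.792, 32.060, 58.663, 87.348.
Combined standard total = 1644800; weights = 0.2179, 0.2809, 0.1576, 0.1790, 0.1645.
Fairview: 0.2179×3.394 + 0.2809×17.311 + 0.1576×37.960 + 0.1790×53.992 + 0.1645×111.306 = 39.5639 per 1000.
Holloway: 0.2179×5.366 + 0.2809×17.792 + 0.1576×32.060 + 0.1790×58.663 + 0.1645×87.348 = 36.0940 per 1000.
Difference = 39.5639 − 36.0940 = 3.4700.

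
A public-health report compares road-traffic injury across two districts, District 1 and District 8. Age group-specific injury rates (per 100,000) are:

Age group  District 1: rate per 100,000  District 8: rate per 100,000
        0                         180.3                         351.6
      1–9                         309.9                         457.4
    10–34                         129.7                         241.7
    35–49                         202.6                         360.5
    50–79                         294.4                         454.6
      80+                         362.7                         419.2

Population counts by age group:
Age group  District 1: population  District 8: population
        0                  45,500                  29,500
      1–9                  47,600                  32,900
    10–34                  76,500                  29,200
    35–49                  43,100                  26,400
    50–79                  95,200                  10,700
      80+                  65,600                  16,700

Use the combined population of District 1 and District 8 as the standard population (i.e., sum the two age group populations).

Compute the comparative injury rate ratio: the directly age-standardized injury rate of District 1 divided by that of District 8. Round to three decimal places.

0.648

Combined standard total = 518,900; weights = 0.1445, 0.1551, 0.2037, 0.1339, 0.2041, 0.1586.
District 1: 0.1445×180.3 + 0.1551×309.9 + 0.2037×129.7 + 0.1339×202.6 + 0.2041×294.4 + 0.1586×362.7 = 245.3008 per 100,000.
District 8: 0.1445×351.6 + 0.1551×457.4 + 0.2037×241.7 + 0.1339×360.5 + 0.2041×454.6 + 0.1586×419.2 = 378.5613 per 100,000.
Ratio = 245.3008 ÷ 378.5613 = 0.64798.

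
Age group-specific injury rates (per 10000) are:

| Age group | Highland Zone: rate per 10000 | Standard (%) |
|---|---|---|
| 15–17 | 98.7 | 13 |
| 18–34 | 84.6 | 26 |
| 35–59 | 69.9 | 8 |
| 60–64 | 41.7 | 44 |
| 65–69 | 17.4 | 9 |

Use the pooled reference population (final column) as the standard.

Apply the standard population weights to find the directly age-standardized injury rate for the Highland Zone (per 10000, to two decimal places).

Standard weights: 0.13, 0.26, 0.08, 0.44, 0.09.
Standardized rate: 0.1300×98.7 + 0.2600×84.6 + 0.0800×69.9 + 0.4400×41.7 + 0.0900×17.4 = 60.3330 per 10000.

60.33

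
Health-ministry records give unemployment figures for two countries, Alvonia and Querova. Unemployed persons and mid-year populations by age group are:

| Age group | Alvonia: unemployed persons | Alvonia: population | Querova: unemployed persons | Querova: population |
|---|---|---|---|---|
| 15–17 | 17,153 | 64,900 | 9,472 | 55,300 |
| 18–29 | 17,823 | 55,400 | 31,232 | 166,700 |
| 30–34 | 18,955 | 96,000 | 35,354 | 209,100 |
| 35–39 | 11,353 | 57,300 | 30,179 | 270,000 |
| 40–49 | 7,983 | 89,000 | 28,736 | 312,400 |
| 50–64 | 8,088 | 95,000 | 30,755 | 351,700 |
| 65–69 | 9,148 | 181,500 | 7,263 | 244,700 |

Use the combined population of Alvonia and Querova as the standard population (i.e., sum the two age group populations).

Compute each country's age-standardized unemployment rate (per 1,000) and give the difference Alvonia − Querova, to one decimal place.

37.7

Age-specific rates per 1,000 for Alvonia: 264.299, 321.715, 197.448, 198.133, 89.697, 85.137, 50.402.
For Querova: 171.284, 187.355, 169.077, 111.774, 91.985, 87.447, 29.681.
Combined standard total = 2,249,000; weights = 0.0534, 0.0988, 0.1357, 0.1455, 0.1785, 0.1986, 0.1895.
Alvonia: 0.0534×264.299 + 0.0988×321.715 + 0.1357×197.448 + 0.1455×198.133 + 0.1785×89.697 + 0.1986×85.137 + 0.1895×50.402 = 143.9876 per 1,000.
Querova: 0.0534×171.284 + 0.0988×187.355 + 0.1357×169.077 + 0.1455×111.774 + 0.1785×91.985 + 0.1986×87.447 + 0.1895×29.681 = 106.2712 per 1,000.
Difference = 143.9876 − 106.2712 = 37.7163.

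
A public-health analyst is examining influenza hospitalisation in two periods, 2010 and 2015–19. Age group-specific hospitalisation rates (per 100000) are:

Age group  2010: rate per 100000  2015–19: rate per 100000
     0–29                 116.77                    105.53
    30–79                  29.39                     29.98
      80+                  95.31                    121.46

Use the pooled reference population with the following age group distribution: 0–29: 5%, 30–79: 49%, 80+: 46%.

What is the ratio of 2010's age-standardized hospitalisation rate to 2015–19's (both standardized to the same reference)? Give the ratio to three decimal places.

Standard weights: 0.05, 0.49, 0.46.
2010: 0.0500×116.77 + 0.4900×29.39 + 0.4600×95.31 = 64.0822 per 100000.
2015–19: 0.0500×105.53 + 0.4900×29.98 + 0.4600×121.46 = 75.8383 per 100000.
Ratio = 64.0822 ÷ 75.8383 = 0.84498.

0.845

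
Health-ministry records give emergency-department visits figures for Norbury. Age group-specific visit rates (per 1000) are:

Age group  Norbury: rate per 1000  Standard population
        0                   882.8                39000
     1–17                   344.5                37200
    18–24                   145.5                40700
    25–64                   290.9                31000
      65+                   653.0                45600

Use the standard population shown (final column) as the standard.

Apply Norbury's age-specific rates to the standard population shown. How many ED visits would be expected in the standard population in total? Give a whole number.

91961

Expected ED visits = Σ (standard pop × age-specific rate ÷ 1000)
= 39000×882.8/1000 + 37200×344.5/1000 + 40700×145.5/1000 + 31000×290.9/1000 + 45600×653.0/1000
= 34429.20 + 12815.40 + 5921.85 + 9017.90 + 29776.80 = 91961.15.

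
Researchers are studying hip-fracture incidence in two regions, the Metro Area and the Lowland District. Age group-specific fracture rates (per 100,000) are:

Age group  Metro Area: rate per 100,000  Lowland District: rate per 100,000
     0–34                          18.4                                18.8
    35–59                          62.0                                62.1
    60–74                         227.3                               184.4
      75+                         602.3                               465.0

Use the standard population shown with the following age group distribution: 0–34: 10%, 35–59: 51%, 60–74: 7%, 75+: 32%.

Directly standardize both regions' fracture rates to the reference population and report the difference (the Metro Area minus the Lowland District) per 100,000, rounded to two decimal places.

Standard weights: 0.10, 0.51, 0.07, 0.32.
The Metro Area: 0.1000×18.4 + 0.5100×62.0 + 0.0700×227.3 + 0.3200×602.3 = 242.1070 per 100,000.
The Lowland District: 0.1000×18.8 + 0.5100×62.1 + 0.0700×184.4 + 0.3200×465.0 = 195.2590 per 100,000.
Difference = 242.1070 − 195.2590 = 46.8480.

46.85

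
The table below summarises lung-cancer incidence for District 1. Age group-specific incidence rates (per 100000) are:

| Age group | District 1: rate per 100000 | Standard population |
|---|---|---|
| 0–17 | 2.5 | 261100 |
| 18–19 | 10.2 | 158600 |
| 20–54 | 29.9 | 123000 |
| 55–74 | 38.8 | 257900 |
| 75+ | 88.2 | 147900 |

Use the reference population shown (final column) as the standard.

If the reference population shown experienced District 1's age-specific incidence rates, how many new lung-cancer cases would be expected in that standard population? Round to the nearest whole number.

Expected new lung-cancer cases = Σ (standard pop × age-specific rate ÷ 100000)
= 261100×2.5/100000 + 158600×10.2/100000 + 123000×29.9/100000 + 257900×38.8/100000 + 147900×88.2/100000
= 6.53 + 16.18 + 36.78 + 100.07 + 130.45 = 289.99.

290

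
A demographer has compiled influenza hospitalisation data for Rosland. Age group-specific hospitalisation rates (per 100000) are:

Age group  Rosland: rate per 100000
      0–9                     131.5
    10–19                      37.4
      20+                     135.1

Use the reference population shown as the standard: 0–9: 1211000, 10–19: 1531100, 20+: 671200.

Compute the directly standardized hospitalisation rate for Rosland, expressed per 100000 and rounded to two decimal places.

Standard total = 3413300; weights = 0.3548, 0.4486, 0.1966.
Standardized rate: 0.3548×131.5 + 0.4486×37.4 + 0.1966×135.1 = 89.9976 per 100000.

90.00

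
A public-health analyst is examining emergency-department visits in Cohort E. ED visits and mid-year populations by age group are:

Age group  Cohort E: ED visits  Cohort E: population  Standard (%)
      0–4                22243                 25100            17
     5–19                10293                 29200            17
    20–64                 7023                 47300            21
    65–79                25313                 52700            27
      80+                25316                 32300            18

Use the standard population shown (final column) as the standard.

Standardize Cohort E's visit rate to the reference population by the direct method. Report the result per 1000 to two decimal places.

Age-specific rates per 1000 for Cohort E: 886.175, 352.500, 148.478, 480.323, 783.777.
Standard weights: 0.17, 0.17, 0.21, 0.27, 0.18.
Standardized rate: 0.1700×886.175 + 0.1700×352.500 + 0.2100×148.478 + 0.2700×480.323 + 0.1800×783.777 = 512.5221 per 1000.

512.52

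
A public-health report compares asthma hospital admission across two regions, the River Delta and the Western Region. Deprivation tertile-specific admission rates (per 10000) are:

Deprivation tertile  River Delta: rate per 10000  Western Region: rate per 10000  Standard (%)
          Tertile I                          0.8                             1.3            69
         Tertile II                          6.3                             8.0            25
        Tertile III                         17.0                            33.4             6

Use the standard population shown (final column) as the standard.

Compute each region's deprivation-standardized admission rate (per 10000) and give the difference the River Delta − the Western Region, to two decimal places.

Standard weights: 0.69, 0.25, 0.06.
The River Delta: 0.6900×0.8 + 0.2500×6.3 + 0.0600×17.0 = 3.1470 per 10000.
The Western Region: 0.6900×1.3 + 0.2500×8.0 + 0.0600×33.4 = 4.9010 per 10000.
Difference = 3.1470 − 4.9010 = -1.7540.

-1.75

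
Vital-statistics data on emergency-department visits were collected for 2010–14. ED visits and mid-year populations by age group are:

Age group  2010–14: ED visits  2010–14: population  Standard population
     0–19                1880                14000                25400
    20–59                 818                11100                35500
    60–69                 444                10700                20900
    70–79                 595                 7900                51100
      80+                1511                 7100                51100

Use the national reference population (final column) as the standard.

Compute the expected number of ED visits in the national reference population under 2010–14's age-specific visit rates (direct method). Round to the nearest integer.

Age-specific rates per 1000 for 2010–14: 134.286, 73.694, 41.495, 75.316, 212.817.
Expected ED visits = Σ (standard pop × age-specific rate ÷ 1000)
= 25400×134.286/1000 + 35500×73.694/1000 + 20900×41.495/1000 + 51100×75.316/1000 + 51100×212.817/1000
= 3410.86 + 2616.13 + 867.25 + 3848.67 + 10874.94 = 21617.85.

21618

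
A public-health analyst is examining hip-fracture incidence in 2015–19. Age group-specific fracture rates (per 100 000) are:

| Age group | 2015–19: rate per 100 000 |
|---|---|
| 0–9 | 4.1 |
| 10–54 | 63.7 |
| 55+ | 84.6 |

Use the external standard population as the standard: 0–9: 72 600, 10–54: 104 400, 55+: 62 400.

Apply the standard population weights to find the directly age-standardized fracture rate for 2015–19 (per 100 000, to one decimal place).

Standard total = 239 400; weights = 0.3033, 0.4361, 0.2607.
Standardized rate: 0.3033×4.1 + 0.4361×63.7 + 0.2607×84.6 = 51.0734 per 100 000.

51.1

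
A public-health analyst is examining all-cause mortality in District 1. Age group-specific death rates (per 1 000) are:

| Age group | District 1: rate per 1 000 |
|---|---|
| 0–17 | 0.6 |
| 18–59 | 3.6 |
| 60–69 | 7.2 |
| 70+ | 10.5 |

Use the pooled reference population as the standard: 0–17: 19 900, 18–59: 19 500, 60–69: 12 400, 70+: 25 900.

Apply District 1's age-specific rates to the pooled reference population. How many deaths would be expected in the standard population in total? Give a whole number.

Expected deaths = Σ (standard pop × age-specific rate ÷ 1 000)
= 19 900×0.6/1 000 + 19 500×3.6/1 000 + 12 400×7.2/1 000 + 25 900×10.5/1 000
= 11.94 + 70.20 + 89.28 + 271.95 = 443.37.

443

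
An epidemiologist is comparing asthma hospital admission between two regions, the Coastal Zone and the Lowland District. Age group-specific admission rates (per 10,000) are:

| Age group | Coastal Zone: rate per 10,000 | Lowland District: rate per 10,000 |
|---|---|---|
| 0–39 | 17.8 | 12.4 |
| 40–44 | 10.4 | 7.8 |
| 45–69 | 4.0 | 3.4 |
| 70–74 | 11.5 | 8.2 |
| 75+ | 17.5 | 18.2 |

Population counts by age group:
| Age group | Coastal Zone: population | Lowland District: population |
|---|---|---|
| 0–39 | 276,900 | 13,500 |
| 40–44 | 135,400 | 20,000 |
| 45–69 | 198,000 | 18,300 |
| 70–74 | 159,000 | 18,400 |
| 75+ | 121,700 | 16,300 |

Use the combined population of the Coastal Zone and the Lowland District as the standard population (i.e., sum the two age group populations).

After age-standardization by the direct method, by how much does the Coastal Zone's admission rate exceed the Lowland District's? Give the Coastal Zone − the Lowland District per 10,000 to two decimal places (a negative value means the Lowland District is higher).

Combined standard total = 977,500; weights = 0.2971, 0.1590, 0.2213, 0.1815, 0.1412.
The Coastal Zone: 0.2971×17.8 + 0.1590×10.4 + 0.2213×4.0 + 0.1815×11.5 + 0.1412×17.5 = 12.3842 per 10,000.
The Lowland District: 0.2971×12.4 + 0.1590×7.8 + 0.2213×3.4 + 0.1815×8.2 + 0.1412×18.2 = 9.7338 per 10,000.
Difference = 12.3842 − 9.7338 = 2.6504.

2.65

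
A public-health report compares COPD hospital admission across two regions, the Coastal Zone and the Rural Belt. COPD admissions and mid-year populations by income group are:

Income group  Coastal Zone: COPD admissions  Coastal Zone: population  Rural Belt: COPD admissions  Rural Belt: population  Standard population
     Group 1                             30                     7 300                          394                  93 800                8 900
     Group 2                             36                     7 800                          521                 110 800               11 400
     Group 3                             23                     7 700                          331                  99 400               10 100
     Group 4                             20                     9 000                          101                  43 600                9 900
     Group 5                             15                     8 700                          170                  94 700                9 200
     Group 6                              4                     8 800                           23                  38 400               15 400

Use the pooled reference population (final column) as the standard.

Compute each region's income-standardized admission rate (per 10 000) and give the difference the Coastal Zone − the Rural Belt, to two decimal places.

-1.40

Income-specific rates per 10 000 for the Coastal Zone: 41.10, 46.15, 29.87, 22.22, 17.24, 4.55.
For the Rural Belt: 42.00, 47.02, 33.30, 23.17, 17.95, 5.99.
Standard total = 64 900; weights = 0.1371, 0.1757, 0.1556, 0.1525, 0.1418, 0.2373.
The Coastal Zone: 0.1371×41.10 + 0.1757×46.15 + 0.1556×29.87 + 0.1525×22.22 + 0.1418×17.24 + 0.2373×4.55 = 25.3038 per 10 000.
The Rural Belt: 0.1371×42.00 + 0.1757×47.02 + 0.1556×33.30 + 0.1525×23.17 + 0.1418×17.95 + 0.2373×5.99 = 26.7017 per 10 000.
Difference = 25.3038 − 26.7017 = -1.3979.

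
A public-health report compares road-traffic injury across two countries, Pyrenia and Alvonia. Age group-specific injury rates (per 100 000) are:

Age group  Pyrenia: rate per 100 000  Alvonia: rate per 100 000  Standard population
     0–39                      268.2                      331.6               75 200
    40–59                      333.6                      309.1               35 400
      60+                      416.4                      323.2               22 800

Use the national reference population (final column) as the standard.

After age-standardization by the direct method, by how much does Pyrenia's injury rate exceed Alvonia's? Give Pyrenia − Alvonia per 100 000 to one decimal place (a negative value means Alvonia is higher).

-13.3

Standard total = 133 400; weights = 0.5637, 0.2654, 0.1709.
Pyrenia: 0.5637×268.2 + 0.2654×333.6 + 0.1709×416.4 = 310.8846 per 100 000.
Alvonia: 0.5637×331.6 + 0.2654×309.1 + 0.1709×323.2 = 324.1936 per 100 000.
Difference = 310.8846 − 324.1936 = -13.3090.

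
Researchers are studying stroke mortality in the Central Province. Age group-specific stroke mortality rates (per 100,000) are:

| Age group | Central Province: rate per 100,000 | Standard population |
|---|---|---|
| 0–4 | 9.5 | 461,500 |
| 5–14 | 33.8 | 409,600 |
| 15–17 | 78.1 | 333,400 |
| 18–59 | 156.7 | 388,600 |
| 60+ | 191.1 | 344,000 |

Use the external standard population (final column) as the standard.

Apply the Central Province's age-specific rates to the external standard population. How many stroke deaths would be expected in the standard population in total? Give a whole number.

Expected stroke deaths = Σ (standard pop × age-specific rate ÷ 100,000)
= 461,500×9.5/100,000 + 409,600×33.8/100,000 + 333,400×78.1/100,000 + 388,600×156.7/100,000 + 344,000×191.1/100,000
= 43.84 + 138.44 + 260.39 + 608.94 + 657.38 = 1708.99.

1709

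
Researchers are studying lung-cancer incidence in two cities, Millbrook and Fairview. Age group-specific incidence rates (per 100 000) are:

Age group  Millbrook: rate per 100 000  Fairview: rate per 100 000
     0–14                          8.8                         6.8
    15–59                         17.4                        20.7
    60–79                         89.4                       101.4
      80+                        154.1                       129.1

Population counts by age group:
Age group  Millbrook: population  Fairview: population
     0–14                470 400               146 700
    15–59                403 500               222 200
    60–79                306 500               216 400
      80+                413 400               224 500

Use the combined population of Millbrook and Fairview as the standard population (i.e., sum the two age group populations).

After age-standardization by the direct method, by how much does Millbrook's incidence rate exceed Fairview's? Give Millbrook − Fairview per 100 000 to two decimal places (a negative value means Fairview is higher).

3.68

Combined standard total = 2 403 600; weights = 0.2567, 0.2603, 0.2175, 0.2654.
Millbrook: 0.2567×8.8 + 0.2603×17.4 + 0.2175×89.4 + 0.2654×154.1 = 67.1348 per 100 000.
Fairview: 0.2567×6.8 + 0.2603×20.7 + 0.2175×101.4 + 0.2654×129.1 = 63.4562 per 100 000.
Difference = 67.1348 − 63.4562 = 3.6787.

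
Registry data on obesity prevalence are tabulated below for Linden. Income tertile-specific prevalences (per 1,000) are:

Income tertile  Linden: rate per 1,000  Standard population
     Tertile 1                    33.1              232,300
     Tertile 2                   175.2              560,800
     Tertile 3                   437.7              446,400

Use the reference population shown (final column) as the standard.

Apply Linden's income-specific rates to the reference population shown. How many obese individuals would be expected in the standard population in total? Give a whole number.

Expected obese individuals = Σ (standard pop × income-specific rate ÷ 1,000)
= 232,300×33.1/1,000 + 560,800×175.2/1,000 + 446,400×437.7/1,000
= 7689.13 + 98252.16 + 195389.28 = 301330.57.

301331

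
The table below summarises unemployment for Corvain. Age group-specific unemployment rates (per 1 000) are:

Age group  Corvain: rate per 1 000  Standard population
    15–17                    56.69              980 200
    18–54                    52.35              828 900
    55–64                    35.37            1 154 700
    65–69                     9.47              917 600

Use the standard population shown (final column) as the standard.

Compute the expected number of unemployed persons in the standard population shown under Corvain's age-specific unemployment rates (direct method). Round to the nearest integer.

Expected unemployed persons = Σ (standard pop × age-specific rate ÷ 1 000)
= 980 200×56.69/1 000 + 828 900×52.35/1 000 + 1 154 700×35.37/1 000 + 917 600×9.47/1 000
= 55567.54 + 43392.92 + 40841.74 + 8689.67 = 148491.86.

148492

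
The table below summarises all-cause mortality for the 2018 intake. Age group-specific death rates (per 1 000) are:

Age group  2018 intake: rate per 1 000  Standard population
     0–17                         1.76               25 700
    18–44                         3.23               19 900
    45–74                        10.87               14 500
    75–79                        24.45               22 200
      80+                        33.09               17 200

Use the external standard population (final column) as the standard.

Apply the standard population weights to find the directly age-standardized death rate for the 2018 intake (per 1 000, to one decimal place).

13.9

Standard total = 99 500; weights = 0.2583, 0.2000, 0.1457, 0.2231, 0.1729.
Standardized rate: 0.2583×1.76 + 0.2000×3.23 + 0.1457×10.87 + 0.2231×24.45 + 0.1729×33.09 = 13.8599 per 1 000.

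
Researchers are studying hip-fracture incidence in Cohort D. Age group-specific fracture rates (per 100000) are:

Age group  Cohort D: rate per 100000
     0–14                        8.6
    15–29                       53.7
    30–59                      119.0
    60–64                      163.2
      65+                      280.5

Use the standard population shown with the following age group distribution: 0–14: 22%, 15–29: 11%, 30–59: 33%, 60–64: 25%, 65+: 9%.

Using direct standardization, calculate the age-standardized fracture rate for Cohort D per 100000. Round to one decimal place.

Standard weights: 0.22, 0.11, 0.33, 0.25, 0.09.
Standardized rate: 0.2200×8.6 + 0.1100×53.7 + 0.3300×119.0 + 0.2500×163.2 + 0.0900×280.5 = 113.1140 per 100000.

113.1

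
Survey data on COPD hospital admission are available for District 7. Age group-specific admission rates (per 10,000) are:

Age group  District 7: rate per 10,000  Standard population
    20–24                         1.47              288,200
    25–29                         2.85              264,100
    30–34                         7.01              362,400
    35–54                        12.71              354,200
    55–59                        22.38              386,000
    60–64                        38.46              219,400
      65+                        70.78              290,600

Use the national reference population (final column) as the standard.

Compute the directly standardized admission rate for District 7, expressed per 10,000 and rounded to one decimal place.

Standard total = 2,164,900; weights = 0.1331, 0.1220, 0.1674, 0.1636, 0.1783, 0.1013, 0.1342.
Standardized rate: 0.1331×1.47 + 0.1220×2.85 + 0.1674×7.01 + 0.1636×12.71 + 0.1783×22.38 + 0.1013×38.46 + 0.1342×70.78 = 21.1853 per 10,000.

21.2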